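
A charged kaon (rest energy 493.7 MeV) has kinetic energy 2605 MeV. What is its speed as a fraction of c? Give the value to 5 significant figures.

β ≈ 0.98723

γ = 1 + K/(m₀c²) = 1 + 2605/493.7 = 6.276484
β = √(1 − 1/γ²) = 0.98723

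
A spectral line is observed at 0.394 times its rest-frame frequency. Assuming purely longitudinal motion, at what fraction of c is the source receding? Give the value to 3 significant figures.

β ≈ 0.731

f_obs/f_src = √((1−β)/(1+β)) = 0.394  ⇒  (1−β)/(1+β) = 0.15524
β = |1 − D²|/(1 + D²) = |1 − 0.15524|/(1 + 0.15524) = 0.731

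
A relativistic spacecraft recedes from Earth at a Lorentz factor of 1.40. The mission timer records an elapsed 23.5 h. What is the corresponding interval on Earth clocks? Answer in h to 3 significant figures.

Δt ≈ 32.9 h

γ = 1.40 (given)
Time dilation: Δt = γτ₀ = 1.40 × 23.5 h = 32.9 h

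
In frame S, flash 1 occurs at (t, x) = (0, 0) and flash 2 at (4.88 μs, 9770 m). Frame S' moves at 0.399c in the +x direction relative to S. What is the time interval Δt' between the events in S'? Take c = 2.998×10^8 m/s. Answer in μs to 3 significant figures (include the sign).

γ = 1/√(1 − 0.399²) = 1.0906
Δt' = γ(Δt − vΔx/c²) = 1.0906 × (4.88 μs − 0.399×9770 m / (2.998×10^8 m/s))
= 1.0906 × (-8.1228 μs) = -8.86 μs

Δt' ≈ -8.86 μs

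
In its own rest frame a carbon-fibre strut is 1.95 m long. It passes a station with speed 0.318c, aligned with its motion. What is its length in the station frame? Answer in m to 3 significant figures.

L ≈ 1.85 m

γ = 1/√(1 − 0.318²) = 1.0548
Length contraction: L = L₀/γ = 1.95/1.0548 = 1.85 m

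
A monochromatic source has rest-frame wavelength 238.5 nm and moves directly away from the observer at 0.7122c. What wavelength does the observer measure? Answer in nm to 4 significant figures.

Relativistic Doppler: λ_obs = λ_src √((1+β)/(1−β))
= 238.5 × √(1.71220/0.287800) = 238.5 × 2.43911 = 581.7 nm

λ_obs ≈ 581.7 nm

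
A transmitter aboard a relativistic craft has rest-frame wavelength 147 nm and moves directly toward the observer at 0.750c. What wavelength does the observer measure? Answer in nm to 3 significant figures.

Relativistic Doppler: λ_obs = λ_src √((1−β)/(1+β))
= 147 × √(0.25000/1.7500) = 147 × 0.37796 = 55.6 nm

λ_obs ≈ 55.6 nm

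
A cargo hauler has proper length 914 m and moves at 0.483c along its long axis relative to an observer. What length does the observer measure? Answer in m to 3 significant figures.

γ = 1/√(1 − 0.483²) = 1.1420
Length contraction: L = L₀/γ = 914/1.1420 = 800 m

L ≈ 800 m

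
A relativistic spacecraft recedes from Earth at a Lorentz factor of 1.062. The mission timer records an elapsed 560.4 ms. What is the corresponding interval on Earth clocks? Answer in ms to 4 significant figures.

Δt ≈ 595.1 ms

γ = 1.062 (given)
Time dilation: Δt = γτ₀ = 1.062 × 560.4 ms = 595.1 ms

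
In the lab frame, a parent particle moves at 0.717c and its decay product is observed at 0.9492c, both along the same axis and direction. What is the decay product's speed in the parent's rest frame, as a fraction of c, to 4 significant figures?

Inverse velocity addition: u' = (u − v)/(1 − uv/c²)
= (0.9492 − 0.717)/(1 − 0.9492×0.717) = 0.2322/0.319424 = 0.7269

u' ≈ 0.7269c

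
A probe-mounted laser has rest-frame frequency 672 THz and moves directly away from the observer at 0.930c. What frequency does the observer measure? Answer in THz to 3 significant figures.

f_obs ≈ 128 THz

Relativistic Doppler: f_obs = f_src √((1−β)/(1+β))
= 672 × √(0.070000/1.9300) = 672 × 0.19045 = 128 THz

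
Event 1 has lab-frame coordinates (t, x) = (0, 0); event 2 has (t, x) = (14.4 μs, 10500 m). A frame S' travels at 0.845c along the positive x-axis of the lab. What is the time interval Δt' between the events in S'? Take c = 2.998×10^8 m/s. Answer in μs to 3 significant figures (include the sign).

γ = 1/√(1 − 0.845²) = 1.8700
Δt' = γ(Δt − vΔx/c²) = 1.8700 × (14.4 μs − 0.845×10500 m / (2.998×10^8 m/s))
= 1.8700 × (-15.195 μs) = -28.4 μs

Δt' ≈ -28.4 μs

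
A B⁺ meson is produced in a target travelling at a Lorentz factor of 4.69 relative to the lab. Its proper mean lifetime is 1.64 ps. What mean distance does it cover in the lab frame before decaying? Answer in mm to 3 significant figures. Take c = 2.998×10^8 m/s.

d ≈ 2.25 mm

β = √(1 − 1/γ²) = √(1 − 1/4.69²) = 0.97700
Dilated lifetime: Δt = γτ₀ = 4.69 × 1.64 ps = 7.6916 ps
d = vΔt = 0.97700c × 7.6916 ps = 2.9291×10^8 m/s × 7.6916×10^-12 s = 2.25 mm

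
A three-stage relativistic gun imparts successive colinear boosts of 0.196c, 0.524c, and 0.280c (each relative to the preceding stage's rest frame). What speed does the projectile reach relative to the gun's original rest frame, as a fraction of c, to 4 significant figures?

u ≈ 0.7887c

Compose boost 2: (0.524 + 0.196)/(1 + 0.524×0.196) = 0.7200/1.10270 = 0.652940
Compose boost 3: (0.280 + 0.652940)/(1 + 0.280×0.652940) = 0.932940/1.18282 = 0.7887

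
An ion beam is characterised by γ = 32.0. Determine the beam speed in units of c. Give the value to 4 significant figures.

β ≈ 0.9995

β = √(1 − 1/γ²) = √(1 − 1/32.0²) = √(0.999023) = 0.9995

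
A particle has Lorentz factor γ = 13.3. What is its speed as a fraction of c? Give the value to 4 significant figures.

β = √(1 − 1/γ²) = √(1 − 1/13.3²) = √(0.994347) = 0.9972

β ≈ 0.9972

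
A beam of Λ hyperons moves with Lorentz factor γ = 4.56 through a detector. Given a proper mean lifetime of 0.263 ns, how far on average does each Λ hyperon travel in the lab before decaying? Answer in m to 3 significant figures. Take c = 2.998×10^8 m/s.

β = √(1 − 1/γ²) = √(1 − 1/4.56²) = 0.97566
Dilated lifetime: Δt = γτ₀ = 4.56 × 0.263 ns = 1.1993 ns
d = vΔt = 0.97566c × 1.1993 ns = 2.9250×10^8 m/s × 1.1993×10^-9 s = 0.351 m

d ≈ 0.351 m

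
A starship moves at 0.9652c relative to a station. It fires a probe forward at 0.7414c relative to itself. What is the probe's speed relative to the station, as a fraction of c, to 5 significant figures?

Relativistic velocity addition: u = (u' + v)/(1 + u'v/c²)
= (0.7414 + 0.9652)/(1 + 0.7414×0.9652) = 1.7066/1.715599 = 0.99475

u ≈ 0.99475c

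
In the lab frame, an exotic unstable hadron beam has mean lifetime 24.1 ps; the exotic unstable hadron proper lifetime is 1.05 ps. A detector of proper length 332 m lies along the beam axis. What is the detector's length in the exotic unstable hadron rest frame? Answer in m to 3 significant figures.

Time dilation ⇒ γ = Δt/τ₀ = 24.1/1.05 = 22.952
Length contraction: L = L₀/γ = 332/22.952 = 14.5 m

L ≈ 14.5 m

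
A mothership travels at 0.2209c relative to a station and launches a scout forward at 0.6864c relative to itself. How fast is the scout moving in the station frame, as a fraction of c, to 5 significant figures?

u ≈ 0.78784c

Compose boost 2: (0.6864 + 0.2209)/(1 + 0.6864×0.2209) = 0.90730/1.151626 = 0.78784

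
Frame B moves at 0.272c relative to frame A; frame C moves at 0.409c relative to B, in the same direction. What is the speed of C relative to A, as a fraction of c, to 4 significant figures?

Compose boost 2: (0.409 + 0.272)/(1 + 0.409×0.272) = 0.6810/1.11125 = 0.6128

u ≈ 0.6128c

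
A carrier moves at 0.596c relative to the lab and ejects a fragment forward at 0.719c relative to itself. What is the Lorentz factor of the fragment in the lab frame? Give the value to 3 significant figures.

u_lab = (0.719 + 0.596)/(1 + 0.719×0.596) = 1.315/1.42852 = 0.920531
γ = 1/√(1 − 0.920531²) = 2.56

γ ≈ 2.56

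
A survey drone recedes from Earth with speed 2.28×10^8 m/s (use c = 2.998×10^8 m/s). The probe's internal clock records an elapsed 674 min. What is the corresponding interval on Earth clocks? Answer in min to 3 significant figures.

β = v/c = 2.28×10^8 / 2.998×10^8 = 0.76051
γ = 1/√(1 − 0.76051²) = 1.5400
Time dilation: Δt = γτ₀ = 1.5400 × 674 min = 1040 min

Δt ≈ 1040 min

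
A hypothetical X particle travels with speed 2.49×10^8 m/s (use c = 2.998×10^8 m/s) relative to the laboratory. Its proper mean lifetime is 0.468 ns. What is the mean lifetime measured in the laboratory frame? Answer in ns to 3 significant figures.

Δt ≈ 0.840 ns

β = v/c = 2.49×10^8 / 2.998×10^8 = 0.83055
γ = 1/√(1 − 0.83055²) = 1.7955
Time dilation: Δt = γτ₀ = 1.7955 × 0.468 ns = 0.840 ns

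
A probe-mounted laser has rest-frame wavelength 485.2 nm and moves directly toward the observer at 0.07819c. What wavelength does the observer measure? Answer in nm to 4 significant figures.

Relativistic Doppler: λ_obs = λ_src √((1−β)/(1+β))
= 485.2 × √(0.921810/1.07819) = 485.2 × 0.924641 = 448.6 nm

λ_obs ≈ 448.6 nm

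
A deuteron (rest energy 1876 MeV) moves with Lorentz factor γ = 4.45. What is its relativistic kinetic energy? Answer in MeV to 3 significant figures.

K ≈ 6470 MeV

γ = 4.45 (given)
K = (γ − 1)m₀c² = (4.45 − 1) × 1876 MeV = 3.4500 × 1876 MeV = 6470 MeV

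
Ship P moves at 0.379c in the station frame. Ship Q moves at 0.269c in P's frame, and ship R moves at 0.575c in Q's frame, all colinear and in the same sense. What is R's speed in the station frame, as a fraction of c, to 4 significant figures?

Compose boost 2: (0.269 + 0.379)/(1 + 0.269×0.379) = 0.6480/1.10195 = 0.588048
Compose boost 3: (0.575 + 0.588048)/(1 + 0.575×0.588048) = 1.16305/1.33813 = 0.8692

u ≈ 0.8692c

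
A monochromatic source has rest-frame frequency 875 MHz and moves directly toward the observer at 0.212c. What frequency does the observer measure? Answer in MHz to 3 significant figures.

Relativistic Doppler: f_obs = f_src √((1+β)/(1−β))
= 875 × √(1.2120/0.78800) = 875 × 1.2402 = 1090 MHz

f_obs ≈ 1090 MHz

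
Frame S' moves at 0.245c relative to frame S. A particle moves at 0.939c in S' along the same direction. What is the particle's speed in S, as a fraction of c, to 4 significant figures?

Relativistic velocity addition: u = (u' + v)/(1 + u'v/c²)
= (0.939 + 0.245)/(1 + 0.939×0.245) = 1.184/1.23005 = 0.9626

u ≈ 0.9626c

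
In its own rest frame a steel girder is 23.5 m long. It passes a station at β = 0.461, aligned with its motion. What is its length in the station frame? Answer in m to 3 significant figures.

γ = 1/√(1 − 0.461²) = 1.1269
Length contraction: L = L₀/γ = 23.5/1.1269 = 20.9 m

L ≈ 20.9 m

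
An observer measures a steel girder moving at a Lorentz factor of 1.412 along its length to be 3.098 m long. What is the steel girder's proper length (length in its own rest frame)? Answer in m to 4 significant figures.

γ = 1.412 (given)
L₀ = γL = 1.412 × 3.098 = 4.374 m

L₀ ≈ 4.374 m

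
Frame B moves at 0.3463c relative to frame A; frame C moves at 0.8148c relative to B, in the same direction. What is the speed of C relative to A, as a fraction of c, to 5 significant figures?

Compose boost 2: (0.8148 + 0.3463)/(1 + 0.8148×0.3463) = 1.1611/1.282165 = 0.90558

u ≈ 0.90558c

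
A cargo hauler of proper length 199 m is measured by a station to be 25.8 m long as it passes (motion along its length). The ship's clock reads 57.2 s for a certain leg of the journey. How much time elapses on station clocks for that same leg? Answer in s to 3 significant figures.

Δt ≈ 441 s

Length contraction ⇒ γ = L₀/L = 199/25.8 = 7.7132
Time dilation: Δt = γτ₀ = 7.7132 × 57.2 s = 441 s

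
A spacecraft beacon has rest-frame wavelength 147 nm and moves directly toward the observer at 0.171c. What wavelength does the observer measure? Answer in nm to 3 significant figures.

λ_obs ≈ 124 nm

Relativistic Doppler: λ_obs = λ_src √((1−β)/(1+β))
= 147 × √(0.82900/1.1710) = 147 × 0.84139 = 124 nm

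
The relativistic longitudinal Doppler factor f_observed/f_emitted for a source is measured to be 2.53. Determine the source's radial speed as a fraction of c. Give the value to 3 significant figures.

f_obs/f_src = √((1+β)/(1−β)) = 2.53  ⇒  (1+β)/(1−β) = 6.4009
β = |1 − D²|/(1 + D²) = |1 − 6.4009|/(1 + 6.4009) = 0.730

β ≈ 0.730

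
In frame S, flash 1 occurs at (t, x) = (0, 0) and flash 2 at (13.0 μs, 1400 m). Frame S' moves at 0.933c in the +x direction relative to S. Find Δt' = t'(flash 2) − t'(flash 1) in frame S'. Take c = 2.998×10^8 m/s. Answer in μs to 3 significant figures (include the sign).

Δt' ≈ 24.0 μs

γ = 1/√(1 − 0.933²) = 2.7787
Δt' = γ(Δt − vΔx/c²) = 2.7787 × (13.0 μs − 0.933×1400 m / (2.998×10^8 m/s))
= 2.7787 × (8.6431 μs) = 24.0 μs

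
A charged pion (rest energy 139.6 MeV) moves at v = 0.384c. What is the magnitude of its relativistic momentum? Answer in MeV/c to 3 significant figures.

p ≈ 58.1 MeV/c

γ = 1/√(1 − 0.384²) = 1.0830
p = γβm₀c = 1.0830 × 0.384 × 139.6 MeV/c = 58.1 MeV/c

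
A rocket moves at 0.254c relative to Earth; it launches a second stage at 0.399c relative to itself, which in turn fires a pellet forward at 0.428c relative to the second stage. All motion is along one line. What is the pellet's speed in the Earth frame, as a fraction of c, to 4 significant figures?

Compose boost 2: (0.399 + 0.254)/(1 + 0.399×0.254) = 0.6530/1.10135 = 0.592911
Compose boost 3: (0.428 + 0.592911)/(1 + 0.428×0.592911) = 1.02091/1.25377 = 0.8143

u ≈ 0.8143c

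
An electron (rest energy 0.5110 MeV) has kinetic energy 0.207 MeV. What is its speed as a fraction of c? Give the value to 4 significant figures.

β ≈ 0.7025

γ = 1 + K/(m₀c²) = 1 + 0.207/0.5110 = 1.40509
β = √(1 − 1/γ²) = 0.7025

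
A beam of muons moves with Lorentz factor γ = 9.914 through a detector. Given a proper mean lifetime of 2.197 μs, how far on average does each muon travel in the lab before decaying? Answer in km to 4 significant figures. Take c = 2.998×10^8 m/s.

d ≈ 6.497 km

β = √(1 − 1/γ²) = √(1 − 1/9.914²) = 0.994900
Dilated lifetime: Δt = γτ₀ = 9.914 × 2.197 μs = 21.7811 μs
d = vΔt = 0.994900c × 21.7811 μs = 2.98271×10^8 m/s × 2.17811×10^-5 s = 6.497 km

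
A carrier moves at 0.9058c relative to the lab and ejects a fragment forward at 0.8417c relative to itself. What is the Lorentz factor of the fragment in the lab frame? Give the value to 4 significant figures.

u_lab = (0.8417 + 0.9058)/(1 + 0.8417×0.9058) = 1.7475/1.762412 = 0.9915389
γ = 1/√(1 − 0.9915389²) = 7.704

γ ≈ 7.704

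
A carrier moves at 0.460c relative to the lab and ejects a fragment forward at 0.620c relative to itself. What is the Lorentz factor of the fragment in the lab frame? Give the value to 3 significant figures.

γ ≈ 1.84

u_lab = (0.620 + 0.460)/(1 + 0.620×0.460) = 1.080/1.28520 = 0.840336
γ = 1/√(1 − 0.840336²) = 1.84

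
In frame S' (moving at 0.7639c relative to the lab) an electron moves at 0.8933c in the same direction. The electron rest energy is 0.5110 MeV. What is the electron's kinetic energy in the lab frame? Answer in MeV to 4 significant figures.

u_lab = (0.8933 + 0.7639)/(1 + 0.8933×0.7639) = 0.9850262
γ = 1/√(1 − 0.9850262²) = 5.80030
K = (γ − 1)m₀c² = (5.80030 − 1) × 0.5110 = 4.80030 × 0.5110 = 2.453 MeV

K ≈ 2.453 MeV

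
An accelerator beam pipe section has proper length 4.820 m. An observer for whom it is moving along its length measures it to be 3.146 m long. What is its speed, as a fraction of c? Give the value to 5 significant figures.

γ = L₀/L = 4.820/3.146 = 1.532104
β = √(1 − 1/γ²) = 0.75762

β ≈ 0.75762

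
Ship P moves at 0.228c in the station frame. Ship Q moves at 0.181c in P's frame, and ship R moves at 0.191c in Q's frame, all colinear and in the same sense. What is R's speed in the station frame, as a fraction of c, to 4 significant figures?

u ≈ 0.5430c

Compose boost 2: (0.181 + 0.228)/(1 + 0.181×0.228) = 0.4090/1.04127 = 0.392790
Compose boost 3: (0.191 + 0.392790)/(1 + 0.191×0.392790) = 0.583790/1.07502 = 0.5430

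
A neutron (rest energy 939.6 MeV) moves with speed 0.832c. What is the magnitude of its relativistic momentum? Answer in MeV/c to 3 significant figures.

γ = 1/√(1 − 0.832²) = 1.8025
p = γβm₀c = 1.8025 × 0.832 × 939.6 MeV/c = 1410 MeV/c

p ≈ 1410 MeV/c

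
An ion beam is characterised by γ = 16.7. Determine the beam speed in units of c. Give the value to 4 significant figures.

β = √(1 − 1/γ²) = √(1 − 1/16.7²) = √(0.996414) = 0.9982

β ≈ 0.9982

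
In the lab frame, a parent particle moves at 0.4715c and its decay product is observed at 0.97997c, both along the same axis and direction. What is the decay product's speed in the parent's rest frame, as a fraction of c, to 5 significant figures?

u' ≈ 0.94521c

Inverse velocity addition: u' = (u − v)/(1 − uv/c²)
= (0.97997 − 0.4715)/(1 − 0.97997×0.4715) = 0.50847/0.5379441 = 0.94521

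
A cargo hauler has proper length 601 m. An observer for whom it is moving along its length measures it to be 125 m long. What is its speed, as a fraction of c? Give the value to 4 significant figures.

β ≈ 0.9781

γ = L₀/L = 601/125 = 4.80800
β = √(1 − 1/γ²) = 0.9781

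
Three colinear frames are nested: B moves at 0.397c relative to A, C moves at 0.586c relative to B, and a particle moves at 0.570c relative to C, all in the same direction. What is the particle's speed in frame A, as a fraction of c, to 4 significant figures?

Compose boost 2: (0.586 + 0.397)/(1 + 0.586×0.397) = 0.9830/1.23264 = 0.797474
Compose boost 3: (0.570 + 0.797474)/(1 + 0.570×0.797474) = 1.36747/1.45456 = 0.9401

u ≈ 0.9401c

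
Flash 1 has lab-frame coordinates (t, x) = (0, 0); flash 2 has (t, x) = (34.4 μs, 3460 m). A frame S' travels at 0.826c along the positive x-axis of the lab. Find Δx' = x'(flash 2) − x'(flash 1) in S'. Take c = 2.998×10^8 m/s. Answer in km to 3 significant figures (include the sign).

γ = 1/√(1 − 0.826²) = 1.7741
Δx' = γ(Δx − vΔt) = 1.7741 × (3460 m − 0.826×(2.998×10^8 m/s)×34.4×10^-6 s)
= 1.7741 × (-5058.6 m) = -8.97 km

Δx' ≈ -8.97 km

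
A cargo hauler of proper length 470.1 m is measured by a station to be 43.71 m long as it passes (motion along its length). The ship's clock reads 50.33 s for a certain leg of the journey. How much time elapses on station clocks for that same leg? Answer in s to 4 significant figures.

Length contraction ⇒ γ = L₀/L = 470.1/43.71 = 10.7550
Time dilation: Δt = γτ₀ = 10.7550 × 50.33 s = 541.3 s

Δt ≈ 541.3 s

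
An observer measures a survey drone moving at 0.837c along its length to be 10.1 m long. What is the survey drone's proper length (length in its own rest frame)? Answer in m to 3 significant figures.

L₀ ≈ 18.5 m

γ = 1/√(1 − 0.837²) = 1.8275
L₀ = γL = 1.8275 × 10.1 = 18.5 m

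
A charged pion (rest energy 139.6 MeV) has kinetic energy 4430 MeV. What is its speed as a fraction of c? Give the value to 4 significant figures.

β ≈ 0.9995

γ = 1 + K/(m₀c²) = 1 + 4430/139.6 = 32.7335
β = √(1 − 1/γ²) = 0.9995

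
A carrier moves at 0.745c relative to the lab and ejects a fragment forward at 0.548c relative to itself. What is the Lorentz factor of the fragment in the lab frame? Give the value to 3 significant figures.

u_lab = (0.548 + 0.745)/(1 + 0.548×0.745) = 1.293/1.40826 = 0.918154
γ = 1/√(1 − 0.918154²) = 2.52

γ ≈ 2.52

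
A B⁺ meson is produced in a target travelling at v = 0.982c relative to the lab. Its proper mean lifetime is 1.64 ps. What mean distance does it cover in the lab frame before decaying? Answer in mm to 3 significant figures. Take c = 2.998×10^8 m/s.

d ≈ 2.56 mm

γ = 1/√(1 − 0.982²) = 5.2943
Dilated lifetime: Δt = γτ₀ = 5.2943 × 1.64 ps = 8.6827 ps
d = vΔt = 0.982c × 8.6827 ps = 2.9440×10^8 m/s × 8.6827×10^-12 s = 2.56 mm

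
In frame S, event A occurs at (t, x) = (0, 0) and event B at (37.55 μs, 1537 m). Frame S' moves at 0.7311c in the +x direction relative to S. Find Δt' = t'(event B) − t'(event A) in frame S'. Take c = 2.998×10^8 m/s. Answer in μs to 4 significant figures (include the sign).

γ = 1/√(1 − 0.7311²) = 1.46569
Δt' = γ(Δt − vΔx/c²) = 1.46569 × (37.55 μs − 0.7311×1537 m / (2.998×10^8 m/s))
= 1.46569 × (33.8018 μs) = 49.54 μs

Δt' ≈ 49.54 μs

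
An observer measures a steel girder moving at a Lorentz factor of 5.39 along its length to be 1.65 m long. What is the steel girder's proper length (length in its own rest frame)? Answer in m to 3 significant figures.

L₀ ≈ 8.89 m

γ = 5.39 (given)
L₀ = γL = 5.39 × 1.65 = 8.89 m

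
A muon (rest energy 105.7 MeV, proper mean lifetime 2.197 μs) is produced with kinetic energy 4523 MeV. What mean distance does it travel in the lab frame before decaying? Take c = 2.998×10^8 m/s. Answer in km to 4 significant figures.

d ≈ 28.84 km

γ = 1 + K/(m₀c²) = 1 + 4523/105.7 = 43.7909
β = √(1 − 1/γ²) = 0.999739
Dilated lifetime: γτ₀ = 43.7909 × 2.197 μs = 96.2086 μs
d = βc·γτ₀ = 0.999739 × (2.998×10^8 m/s) × 9.62086×10^-5 s = 28.84 km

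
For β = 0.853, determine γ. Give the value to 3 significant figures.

γ = 1/√(1 − β²) = 1/√(1 − 0.853²) = 1/√(0.27239) = 1.92

γ ≈ 1.92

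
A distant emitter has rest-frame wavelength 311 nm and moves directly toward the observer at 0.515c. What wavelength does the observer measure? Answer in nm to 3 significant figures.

λ_obs ≈ 176 nm

Relativistic Doppler: λ_obs = λ_src √((1−β)/(1+β))
= 311 × √(0.48500/1.5150) = 311 × 0.56580 = 176 nm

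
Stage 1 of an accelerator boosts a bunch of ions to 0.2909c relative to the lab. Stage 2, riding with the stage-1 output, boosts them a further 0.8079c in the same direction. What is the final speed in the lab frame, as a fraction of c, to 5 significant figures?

Compose boost 2: (0.8079 + 0.2909)/(1 + 0.8079×0.2909) = 1.0988/1.235018 = 0.88970

u ≈ 0.88970c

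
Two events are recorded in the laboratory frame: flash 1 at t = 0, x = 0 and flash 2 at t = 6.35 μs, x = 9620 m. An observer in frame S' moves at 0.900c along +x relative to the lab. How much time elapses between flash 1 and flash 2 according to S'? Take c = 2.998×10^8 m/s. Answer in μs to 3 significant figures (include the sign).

γ = 1/√(1 − 0.900²) = 2.2942
Δt' = γ(Δt − vΔx/c²) = 2.2942 × (6.35 μs − 0.900×9620 m / (2.998×10^8 m/s))
= 2.2942 × (-22.529 μs) = -51.7 μs

Δt' ≈ -51.7 μs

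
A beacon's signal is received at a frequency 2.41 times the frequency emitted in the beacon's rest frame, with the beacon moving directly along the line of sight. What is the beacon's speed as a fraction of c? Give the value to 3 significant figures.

β ≈ 0.706

f_obs/f_src = √((1+β)/(1−β)) = 2.41  ⇒  (1+β)/(1−β) = 5.8081
β = |1 − D²|/(1 + D²) = |1 − 5.8081|/(1 + 5.8081) = 0.706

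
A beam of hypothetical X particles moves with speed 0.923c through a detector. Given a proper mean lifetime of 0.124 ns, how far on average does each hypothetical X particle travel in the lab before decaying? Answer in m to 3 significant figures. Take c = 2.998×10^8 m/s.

d ≈ 0.0892 m

γ = 1/√(1 − 0.923²) = 2.5988
Dilated lifetime: Δt = γτ₀ = 2.5988 × 0.124 ns = 0.32225 ns
d = vΔt = 0.923c × 0.32225 ns = 2.7672×10^8 m/s × 3.2225×10^-10 s = 0.0892 m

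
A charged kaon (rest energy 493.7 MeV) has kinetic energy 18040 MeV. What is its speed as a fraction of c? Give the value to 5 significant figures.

β ≈ 0.99965

γ = 1 + K/(m₀c²) = 1 + 18040/493.7 = 37.54041
β = √(1 − 1/γ²) = 0.99965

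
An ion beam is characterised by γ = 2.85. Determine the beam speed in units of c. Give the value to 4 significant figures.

β = √(1 − 1/γ²) = √(1 − 1/2.85²) = √(0.876885) = 0.9364

β ≈ 0.9364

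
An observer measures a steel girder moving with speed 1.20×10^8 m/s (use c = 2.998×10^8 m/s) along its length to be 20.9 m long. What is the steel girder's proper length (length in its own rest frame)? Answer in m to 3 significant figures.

β = v/c = 1.20×10^8 / 2.998×10^8 = 0.40027
γ = 1/√(1 − 0.40027²) = 1.0912
L₀ = γL = 1.0912 × 20.9 = 22.8 m

L₀ ≈ 22.8 m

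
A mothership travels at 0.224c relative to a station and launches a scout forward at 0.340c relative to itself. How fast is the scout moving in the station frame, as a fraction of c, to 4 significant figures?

Compose boost 2: (0.340 + 0.224)/(1 + 0.340×0.224) = 0.5640/1.07616 = 0.5241

u ≈ 0.5241c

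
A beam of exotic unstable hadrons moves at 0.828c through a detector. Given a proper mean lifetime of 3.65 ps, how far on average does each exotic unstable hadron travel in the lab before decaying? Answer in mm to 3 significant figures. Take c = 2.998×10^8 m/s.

d ≈ 1.62 mm

γ = 1/√(1 − 0.828²) = 1.7834
Dilated lifetime: Δt = γτ₀ = 1.7834 × 3.65 ps = 6.5094 ps
d = vΔt = 0.828c × 6.5094 ps = 2.4823×10^8 m/s × 6.5094×10^-12 s = 1.62 mm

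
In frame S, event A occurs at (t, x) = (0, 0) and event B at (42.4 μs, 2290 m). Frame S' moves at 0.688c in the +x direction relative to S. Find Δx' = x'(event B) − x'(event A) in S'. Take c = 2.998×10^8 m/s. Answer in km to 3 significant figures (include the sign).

Δx' ≈ -8.90 km

γ = 1/√(1 − 0.688²) = 1.3780
Δx' = γ(Δx − vΔt) = 1.3780 × (2290 m − 0.688×(2.998×10^8 m/s)×42.4×10^-6 s)
= 1.3780 × (-6455.5 m) = -8.90 km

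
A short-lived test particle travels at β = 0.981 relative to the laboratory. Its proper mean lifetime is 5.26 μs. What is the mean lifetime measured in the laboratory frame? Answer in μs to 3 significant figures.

Δt ≈ 27.1 μs

γ = 1/√(1 − 0.981²) = 5.1544
Time dilation: Δt = γτ₀ = 5.1544 × 5.26 μs = 27.1 μs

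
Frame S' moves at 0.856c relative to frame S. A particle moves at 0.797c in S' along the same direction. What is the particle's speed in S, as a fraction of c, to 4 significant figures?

u ≈ 0.9826c

Relativistic velocity addition: u = (u' + v)/(1 + u'v/c²)
= (0.797 + 0.856)/(1 + 0.797×0.856) = 1.653/1.68223 = 0.9826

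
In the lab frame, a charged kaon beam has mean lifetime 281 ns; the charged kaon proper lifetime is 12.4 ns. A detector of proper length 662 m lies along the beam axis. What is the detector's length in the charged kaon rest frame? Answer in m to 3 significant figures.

L ≈ 29.2 m

Time dilation ⇒ γ = Δt/τ₀ = 281/12.4 = 22.661
Length contraction: L = L₀/γ = 662/22.661 = 29.2 m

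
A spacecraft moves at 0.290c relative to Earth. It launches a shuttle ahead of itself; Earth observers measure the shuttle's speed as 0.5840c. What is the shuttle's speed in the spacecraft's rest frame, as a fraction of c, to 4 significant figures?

Inverse velocity addition: u' = (u − v)/(1 − uv/c²)
= (0.5840 − 0.290)/(1 − 0.5840×0.290) = 0.2940/0.830640 = 0.3539

u' ≈ 0.3539c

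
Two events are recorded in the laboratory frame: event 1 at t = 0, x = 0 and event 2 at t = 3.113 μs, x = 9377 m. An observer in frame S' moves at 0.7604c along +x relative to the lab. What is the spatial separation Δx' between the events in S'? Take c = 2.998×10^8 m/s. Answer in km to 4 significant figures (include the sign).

γ = 1/√(1 − 0.7604²) = 1.53975
Δx' = γ(Δx − vΔt) = 1.53975 × (9377 m − 0.7604×(2.998×10^8 m/s)×3.113×10^-6 s)
= 1.53975 × (8667.34 m) = 13.35 km

Δx' ≈ 13.35 km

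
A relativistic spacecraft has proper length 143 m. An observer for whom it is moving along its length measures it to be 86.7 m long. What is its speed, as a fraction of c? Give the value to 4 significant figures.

γ = L₀/L = 143/86.7 = 1.64937
β = √(1 − 1/γ²) = 0.7952

β ≈ 0.7952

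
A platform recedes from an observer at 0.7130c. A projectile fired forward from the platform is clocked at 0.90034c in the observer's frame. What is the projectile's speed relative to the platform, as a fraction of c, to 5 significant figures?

Inverse velocity addition: u' = (u − v)/(1 − uv/c²)
= (0.90034 − 0.7130)/(1 − 0.90034×0.7130) = 0.18734/0.3580576 = 0.52321

u' ≈ 0.52321c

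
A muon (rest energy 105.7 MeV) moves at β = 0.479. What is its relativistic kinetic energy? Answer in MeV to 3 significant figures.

γ = 1/√(1 − 0.479²) = 1.1392
K = (γ − 1)m₀c² = (1.1392 − 1) × 105.7 MeV = 0.13919 × 105.7 MeV = 14.7 MeV

K ≈ 14.7 MeV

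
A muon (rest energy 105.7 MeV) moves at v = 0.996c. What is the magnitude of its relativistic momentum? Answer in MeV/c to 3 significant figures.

p ≈ 1180 MeV/c

γ = 1/√(1 − 0.996²) = 11.192
p = γβm₀c = 11.192 × 0.996 × 105.7 MeV/c = 1180 MeV/c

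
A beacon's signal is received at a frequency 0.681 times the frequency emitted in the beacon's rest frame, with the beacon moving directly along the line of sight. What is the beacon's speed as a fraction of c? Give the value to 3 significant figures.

f_obs/f_src = √((1−β)/(1+β)) = 0.681  ⇒  (1−β)/(1+β) = 0.46376
β = |1 − D²|/(1 + D²) = |1 − 0.46376|/(1 + 0.46376) = 0.366

β ≈ 0.366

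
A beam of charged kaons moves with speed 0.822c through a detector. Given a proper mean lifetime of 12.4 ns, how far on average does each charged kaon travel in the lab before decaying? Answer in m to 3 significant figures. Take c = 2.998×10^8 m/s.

d ≈ 5.37 m

γ = 1/√(1 − 0.822²) = 1.7560
Dilated lifetime: Δt = γτ₀ = 1.7560 × 12.4 ns = 21.774 ns
d = vΔt = 0.822c × 21.774 ns = 2.4644×10^8 m/s × 2.1774×10^-8 s = 5.37 m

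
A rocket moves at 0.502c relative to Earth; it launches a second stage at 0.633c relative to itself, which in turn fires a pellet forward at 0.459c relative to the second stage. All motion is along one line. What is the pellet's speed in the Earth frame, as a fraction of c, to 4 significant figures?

Compose boost 2: (0.633 + 0.502)/(1 + 0.633×0.502) = 1.135/1.31777 = 0.861306
Compose boost 3: (0.459 + 0.861306)/(1 + 0.459×0.861306) = 1.32031/1.39534 = 0.9462

u ≈ 0.9462c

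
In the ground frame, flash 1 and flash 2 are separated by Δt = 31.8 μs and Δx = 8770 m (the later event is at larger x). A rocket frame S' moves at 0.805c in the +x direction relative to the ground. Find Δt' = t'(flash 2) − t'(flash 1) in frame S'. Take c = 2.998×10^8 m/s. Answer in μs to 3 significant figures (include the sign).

γ = 1/√(1 − 0.805²) = 1.6856
Δt' = γ(Δt − vΔx/c²) = 1.6856 × (31.8 μs − 0.805×8770 m / (2.998×10^8 m/s))
= 1.6856 × (8.2515 μs) = 13.9 μs

Δt' ≈ 13.9 μs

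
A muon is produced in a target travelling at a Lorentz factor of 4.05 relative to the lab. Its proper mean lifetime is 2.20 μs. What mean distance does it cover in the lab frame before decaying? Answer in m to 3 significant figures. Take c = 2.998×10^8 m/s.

d ≈ 2590 m

β = √(1 − 1/γ²) = √(1 − 1/4.05²) = 0.96904
Dilated lifetime: Δt = γτ₀ = 4.05 × 2.20 μs = 8.9100 μs
d = vΔt = 0.96904c × 8.9100 μs = 2.9052×10^8 m/s × 8.9100×10^-6 s = 2590 m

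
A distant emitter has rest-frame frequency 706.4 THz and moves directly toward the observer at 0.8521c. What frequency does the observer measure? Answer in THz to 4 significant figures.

f_obs ≈ 2500 THz

Relativistic Doppler: f_obs = f_src √((1+β)/(1−β))
= 706.4 × √(1.85210/0.147900) = 706.4 × 3.53874 = 2500 THz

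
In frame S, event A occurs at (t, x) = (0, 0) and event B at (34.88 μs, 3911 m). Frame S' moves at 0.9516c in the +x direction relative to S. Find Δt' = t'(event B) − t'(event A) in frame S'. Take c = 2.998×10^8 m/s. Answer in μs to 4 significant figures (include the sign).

γ = 1/√(1 − 0.9516²) = 3.25373
Δt' = γ(Δt − vΔx/c²) = 3.25373 × (34.88 μs − 0.9516×3911 m / (2.998×10^8 m/s))
= 3.25373 × (22.4660 μs) = 73.10 μs

Δt' ≈ 73.10 μs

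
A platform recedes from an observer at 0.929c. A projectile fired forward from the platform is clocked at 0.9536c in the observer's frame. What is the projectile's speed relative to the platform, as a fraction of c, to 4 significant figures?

Inverse velocity addition: u' = (u − v)/(1 − uv/c²)
= (0.9536 − 0.929)/(1 − 0.9536×0.929) = 0.02460/0.114106 = 0.2156

u' ≈ 0.2156c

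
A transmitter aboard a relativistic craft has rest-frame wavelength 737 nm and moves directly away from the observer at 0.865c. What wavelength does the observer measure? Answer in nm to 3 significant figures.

Relativistic Doppler: λ_obs = λ_src √((1+β)/(1−β))
= 737 × √(1.8650/0.13500) = 737 × 3.7168 = 2740 nm

λ_obs ≈ 2740 nm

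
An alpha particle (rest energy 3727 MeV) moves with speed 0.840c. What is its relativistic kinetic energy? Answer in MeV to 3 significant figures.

K ≈ 3140 MeV

γ = 1/√(1 − 0.840²) = 1.8430
K = (γ − 1)m₀c² = (1.8430 − 1) × 3727 MeV = 0.84302 × 3727 MeV = 3140 MeV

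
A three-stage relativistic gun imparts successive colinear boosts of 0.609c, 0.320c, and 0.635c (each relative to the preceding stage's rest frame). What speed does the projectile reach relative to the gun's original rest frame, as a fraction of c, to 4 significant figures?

Compose boost 2: (0.320 + 0.609)/(1 + 0.320×0.609) = 0.9290/1.19488 = 0.777484
Compose boost 3: (0.635 + 0.777484)/(1 + 0.635×0.777484) = 1.41248/1.49370 = 0.9456

u ≈ 0.9456c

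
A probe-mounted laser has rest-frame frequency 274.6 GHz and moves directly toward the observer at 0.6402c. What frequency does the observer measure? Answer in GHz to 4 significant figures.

f_obs ≈ 586.3 GHz

Relativistic Doppler: f_obs = f_src √((1+β)/(1−β))
= 274.6 × √(1.64020/0.359800) = 274.6 × 2.13510 = 586.3 GHz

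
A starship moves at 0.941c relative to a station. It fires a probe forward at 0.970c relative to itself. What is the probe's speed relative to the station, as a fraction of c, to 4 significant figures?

Relativistic velocity addition: u = (u' + v)/(1 + u'v/c²)
= (0.970 + 0.941)/(1 + 0.970×0.941) = 1.911/1.91277 = 0.9991

u ≈ 0.9991c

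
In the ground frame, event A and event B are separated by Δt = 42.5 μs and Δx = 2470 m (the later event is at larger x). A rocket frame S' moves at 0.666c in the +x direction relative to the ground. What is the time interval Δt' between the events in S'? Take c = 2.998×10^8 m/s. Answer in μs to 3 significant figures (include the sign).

γ = 1/√(1 − 0.666²) = 1.3406
Δt' = γ(Δt − vΔx/c²) = 1.3406 × (42.5 μs − 0.666×2470 m / (2.998×10^8 m/s))
= 1.3406 × (37.013 μs) = 49.6 μs

Δt' ≈ 49.6 μs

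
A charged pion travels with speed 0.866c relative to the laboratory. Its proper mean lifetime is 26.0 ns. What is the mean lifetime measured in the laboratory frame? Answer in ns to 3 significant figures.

Δt ≈ 52.0 ns

γ = 1/√(1 − 0.866²) = 1.9998
Time dilation: Δt = γτ₀ = 1.9998 × 26.0 ns = 52.0 ns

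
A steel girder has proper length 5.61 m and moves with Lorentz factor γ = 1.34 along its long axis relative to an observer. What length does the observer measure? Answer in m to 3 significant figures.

γ = 1.34 (given)
Length contraction: L = L₀/γ = 5.61/1.34 = 4.19 m

L ≈ 4.19 m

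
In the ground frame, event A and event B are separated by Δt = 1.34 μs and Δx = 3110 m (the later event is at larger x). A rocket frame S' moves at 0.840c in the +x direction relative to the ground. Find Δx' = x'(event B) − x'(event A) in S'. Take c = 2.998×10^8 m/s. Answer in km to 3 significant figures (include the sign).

Δx' ≈ 5.11 km

γ = 1/√(1 − 0.840²) = 1.8430
Δx' = γ(Δx − vΔt) = 1.8430 × (3110 m − 0.840×(2.998×10^8 m/s)×1.34×10^-6 s)
= 1.8430 × (2772.5 m) = 5.11 km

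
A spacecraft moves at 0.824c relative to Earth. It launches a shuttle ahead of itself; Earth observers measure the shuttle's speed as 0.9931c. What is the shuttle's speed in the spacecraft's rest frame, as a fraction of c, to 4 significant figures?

u' ≈ 0.9307c

Inverse velocity addition: u' = (u − v)/(1 − uv/c²)
= (0.9931 − 0.824)/(1 − 0.9931×0.824) = 0.1691/0.181686 = 0.9307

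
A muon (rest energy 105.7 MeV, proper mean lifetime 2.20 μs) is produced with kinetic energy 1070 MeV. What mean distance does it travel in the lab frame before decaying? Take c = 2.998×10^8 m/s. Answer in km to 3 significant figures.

d ≈ 7.31 km

γ = 1 + K/(m₀c²) = 1 + 1070/105.7 = 11.123
β = √(1 − 1/γ²) = 0.99595
Dilated lifetime: γτ₀ = 11.123 × 2.20 μs = 24.471 μs
d = βc·γτ₀ = 0.99595 × (2.998×10^8 m/s) × 2.4471×10^-5 s = 7.31 km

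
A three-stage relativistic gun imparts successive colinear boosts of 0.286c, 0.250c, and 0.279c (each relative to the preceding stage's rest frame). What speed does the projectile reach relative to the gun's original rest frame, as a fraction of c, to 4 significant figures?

Compose boost 2: (0.250 + 0.286)/(1 + 0.250×0.286) = 0.5360/1.07150 = 0.500233
Compose boost 3: (0.279 + 0.500233)/(1 + 0.279×0.500233) = 0.779233/1.13957 = 0.6838

u ≈ 0.6838c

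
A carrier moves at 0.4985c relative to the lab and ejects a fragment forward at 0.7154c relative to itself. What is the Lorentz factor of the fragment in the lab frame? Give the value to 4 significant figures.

γ ≈ 2.240

u_lab = (0.7154 + 0.4985)/(1 + 0.7154×0.4985) = 1.2139/1.356627 = 0.8947928
γ = 1/√(1 − 0.8947928²) = 2.240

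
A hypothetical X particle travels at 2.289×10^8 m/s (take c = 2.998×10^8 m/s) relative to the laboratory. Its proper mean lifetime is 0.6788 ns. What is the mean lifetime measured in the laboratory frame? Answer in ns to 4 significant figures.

β = v/c = 2.289×10^8 / 2.998×10^8 = 0.763509
γ = 1/√(1 − 0.763509²) = 1.54847
Time dilation: Δt = γτ₀ = 1.54847 × 0.6788 ns = 1.051 ns

Δt ≈ 1.051 ns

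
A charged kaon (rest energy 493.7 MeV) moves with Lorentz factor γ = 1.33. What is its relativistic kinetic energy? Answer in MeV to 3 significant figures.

K ≈ 163 MeV

γ = 1.33 (given)
K = (γ − 1)m₀c² = (1.33 − 1) × 493.7 MeV = 0.33000 × 493.7 MeV = 163 MeV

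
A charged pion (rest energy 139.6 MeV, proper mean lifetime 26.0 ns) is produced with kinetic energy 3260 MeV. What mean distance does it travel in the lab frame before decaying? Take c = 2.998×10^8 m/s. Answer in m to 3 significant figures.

d ≈ 190 m

γ = 1 + K/(m₀c²) = 1 + 3260/139.6 = 24.352
β = √(1 − 1/γ²) = 0.99916
Dilated lifetime: γτ₀ = 24.352 × 26.0 ns = 633.16 ns
d = βc·γτ₀ = 0.99916 × (2.998×10^8 m/s) × 6.3316×10^-7 s = 190 m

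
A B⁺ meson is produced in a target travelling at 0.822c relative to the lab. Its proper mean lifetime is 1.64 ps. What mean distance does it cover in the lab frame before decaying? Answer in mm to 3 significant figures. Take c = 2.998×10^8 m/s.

γ = 1/√(1 − 0.822²) = 1.7560
Dilated lifetime: Δt = γτ₀ = 1.7560 × 1.64 ps = 2.8798 ps
d = vΔt = 0.822c × 2.8798 ps = 2.4644×10^8 m/s × 2.8798×10^-12 s = 0.710 mm

d ≈ 0.710 mm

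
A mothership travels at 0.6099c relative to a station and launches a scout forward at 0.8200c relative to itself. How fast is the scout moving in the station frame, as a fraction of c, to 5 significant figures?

u ≈ 0.95319c

Compose boost 2: (0.8200 + 0.6099)/(1 + 0.8200×0.6099) = 1.4299/1.500118 = 0.95319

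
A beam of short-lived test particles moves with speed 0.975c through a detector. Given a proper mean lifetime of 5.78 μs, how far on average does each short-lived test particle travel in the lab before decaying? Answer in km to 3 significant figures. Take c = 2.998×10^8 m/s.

d ≈ 7.60 km

γ = 1/√(1 − 0.975²) = 4.5004
Dilated lifetime: Δt = γτ₀ = 4.5004 × 5.78 μs = 26.012 μs
d = vΔt = 0.975c × 26.012 μs = 2.9230×10^8 m/s × 2.6012×10^-5 s = 7.60 km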